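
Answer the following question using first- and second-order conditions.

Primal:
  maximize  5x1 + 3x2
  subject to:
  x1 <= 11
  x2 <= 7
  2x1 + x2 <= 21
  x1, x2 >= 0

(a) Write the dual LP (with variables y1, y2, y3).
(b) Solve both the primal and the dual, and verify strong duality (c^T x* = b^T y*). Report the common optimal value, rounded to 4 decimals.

The standard primal-dual pair for 'max c^T x s.t. A x <= b, x >= 0' is:
  Dual:  min b^T y  s.t.  A^T y >= c,  y >= 0.

So the dual LP is:
  minimize  11y1 + 7y2 + 21y3
  subject to:
    y1 + 2y3 >= 5
    y2 + y3 >= 3
    y1, y2, y3 >= 0

Solving the primal: x* = (7, 7).
  primal value c^T x* = 56.
Solving the dual: y* = (0, 0.5, 2.5).
  dual value b^T y* = 56.
Strong duality: c^T x* = b^T y*. Confirmed.

56


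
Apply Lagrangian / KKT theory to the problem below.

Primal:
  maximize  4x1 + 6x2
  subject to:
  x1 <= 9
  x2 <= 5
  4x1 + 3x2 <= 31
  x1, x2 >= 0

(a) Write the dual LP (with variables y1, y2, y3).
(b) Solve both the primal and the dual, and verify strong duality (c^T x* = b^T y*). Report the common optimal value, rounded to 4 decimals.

The standard primal-dual pair for 'max c^T x s.t. A x <= b, x >= 0' is:
  Dual:  min b^T y  s.t.  A^T y >= c,  y >= 0.

So the dual LP is:
  minimize  9y1 + 5y2 + 31y3
  subject to:
    y1 + 4y3 >= 4
    y2 + 3y3 >= 6
    y1, y2, y3 >= 0

Solving the primal: x* = (4, 5).
  primal value c^T x* = 46.
Solving the dual: y* = (0, 3, 1).
  dual value b^T y* = 46.
Strong duality: c^T x* = b^T y*. Confirmed.

46


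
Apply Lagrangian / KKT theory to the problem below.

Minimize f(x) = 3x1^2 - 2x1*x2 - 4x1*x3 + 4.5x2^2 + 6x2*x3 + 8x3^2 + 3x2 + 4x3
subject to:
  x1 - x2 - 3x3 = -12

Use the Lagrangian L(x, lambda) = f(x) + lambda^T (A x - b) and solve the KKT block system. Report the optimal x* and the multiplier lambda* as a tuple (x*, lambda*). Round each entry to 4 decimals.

Form the Lagrangian:
  L(x, lambda) = (1/2) x^T Q x + c^T x + lambda^T (A x - b)
Stationarity (grad_x L = 0): Q x + c + A^T lambda = 0.
Primal feasibility: A x = b.

This gives the KKT block system:
  [ Q   A^T ] [ x     ]   [-c ]
  [ A    0  ] [ lambda ] = [ b ]

Solving the linear system:
  x*      = (-1.3677, -0.729, 3.7871)
  lambda* = (21.8968)
  f(x*)   = 137.8613

x* = (-1.3677, -0.729, 3.7871), lambda* = (21.8968)


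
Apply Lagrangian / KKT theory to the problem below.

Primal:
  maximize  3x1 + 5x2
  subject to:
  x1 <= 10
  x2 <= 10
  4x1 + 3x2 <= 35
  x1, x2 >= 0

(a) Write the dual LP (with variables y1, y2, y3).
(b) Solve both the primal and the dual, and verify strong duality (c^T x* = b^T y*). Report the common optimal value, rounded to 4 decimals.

The standard primal-dual pair for 'max c^T x s.t. A x <= b, x >= 0' is:
  Dual:  min b^T y  s.t.  A^T y >= c,  y >= 0.

So the dual LP is:
  minimize  10y1 + 10y2 + 35y3
  subject to:
    y1 + 4y3 >= 3
    y2 + 3y3 >= 5
    y1, y2, y3 >= 0

Solving the primal: x* = (1.25, 10).
  primal value c^T x* = 53.75.
Solving the dual: y* = (0, 2.75, 0.75).
  dual value b^T y* = 53.75.
Strong duality: c^T x* = b^T y*. Confirmed.

53.75


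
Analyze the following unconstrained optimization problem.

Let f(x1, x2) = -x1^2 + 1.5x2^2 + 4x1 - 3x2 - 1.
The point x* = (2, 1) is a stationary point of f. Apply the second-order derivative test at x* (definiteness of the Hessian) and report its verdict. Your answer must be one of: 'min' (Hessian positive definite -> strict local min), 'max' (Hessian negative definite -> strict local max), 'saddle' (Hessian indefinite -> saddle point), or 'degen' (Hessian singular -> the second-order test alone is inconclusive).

Compute the Hessian H = grad^2 f:
  H = [[-2, 0], [0, 3]]
Verify stationarity: grad f(x*) = H x* + g = (0, 0).
Eigenvalues of H: -2, 3.
Eigenvalues have mixed signs, so H is indefinite -> x* is a saddle point.

saddle


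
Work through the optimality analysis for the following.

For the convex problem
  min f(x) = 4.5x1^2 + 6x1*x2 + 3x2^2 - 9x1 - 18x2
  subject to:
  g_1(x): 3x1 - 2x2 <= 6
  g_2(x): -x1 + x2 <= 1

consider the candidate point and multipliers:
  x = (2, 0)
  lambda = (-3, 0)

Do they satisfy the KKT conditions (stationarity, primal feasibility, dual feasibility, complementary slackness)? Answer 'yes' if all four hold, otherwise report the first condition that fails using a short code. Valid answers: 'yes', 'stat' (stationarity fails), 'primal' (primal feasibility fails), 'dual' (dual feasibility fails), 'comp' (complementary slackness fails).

Gradient of f: grad f(x) = Q x + c = (9, -6)
Constraint values g_i(x) = a_i^T x - b_i:
  g_1((2, 0)) = 0
  g_2((2, 0)) = -3
Stationarity residual: grad f(x) + sum_i lambda_i a_i = (0, 0)
  -> stationarity OK
Primal feasibility (all g_i <= 0): OK
Dual feasibility (all lambda_i >= 0): FAILS
Complementary slackness (lambda_i * g_i(x) = 0 for all i): OK

Verdict: the first failing condition is dual_feasibility -> dual.

dual


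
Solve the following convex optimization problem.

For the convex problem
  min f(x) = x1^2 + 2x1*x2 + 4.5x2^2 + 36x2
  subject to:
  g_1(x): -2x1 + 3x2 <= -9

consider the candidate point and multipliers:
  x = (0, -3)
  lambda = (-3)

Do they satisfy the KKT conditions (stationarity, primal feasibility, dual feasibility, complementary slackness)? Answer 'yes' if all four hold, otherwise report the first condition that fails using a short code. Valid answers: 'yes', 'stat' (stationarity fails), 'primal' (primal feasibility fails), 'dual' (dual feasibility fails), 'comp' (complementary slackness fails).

Gradient of f: grad f(x) = Q x + c = (-6, 9)
Constraint values g_i(x) = a_i^T x - b_i:
  g_1((0, -3)) = 0
Stationarity residual: grad f(x) + sum_i lambda_i a_i = (0, 0)
  -> stationarity OK
Primal feasibility (all g_i <= 0): OK
Dual feasibility (all lambda_i >= 0): FAILS
Complementary slackness (lambda_i * g_i(x) = 0 for all i): OK

Verdict: the first failing condition is dual_feasibility -> dual.

dual


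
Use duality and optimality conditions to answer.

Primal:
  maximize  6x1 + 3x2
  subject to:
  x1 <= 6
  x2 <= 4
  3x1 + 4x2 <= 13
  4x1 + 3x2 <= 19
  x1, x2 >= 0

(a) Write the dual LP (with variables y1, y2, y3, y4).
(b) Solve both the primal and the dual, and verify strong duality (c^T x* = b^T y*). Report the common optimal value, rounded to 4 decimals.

The standard primal-dual pair for 'max c^T x s.t. A x <= b, x >= 0' is:
  Dual:  min b^T y  s.t.  A^T y >= c,  y >= 0.

So the dual LP is:
  minimize  6y1 + 4y2 + 13y3 + 19y4
  subject to:
    y1 + 3y3 + 4y4 >= 6
    y2 + 4y3 + 3y4 >= 3
    y1, y2, y3, y4 >= 0

Solving the primal: x* = (4.3333, 0).
  primal value c^T x* = 26.
Solving the dual: y* = (0, 0, 2, 0).
  dual value b^T y* = 26.
Strong duality: c^T x* = b^T y*. Confirmed.

26


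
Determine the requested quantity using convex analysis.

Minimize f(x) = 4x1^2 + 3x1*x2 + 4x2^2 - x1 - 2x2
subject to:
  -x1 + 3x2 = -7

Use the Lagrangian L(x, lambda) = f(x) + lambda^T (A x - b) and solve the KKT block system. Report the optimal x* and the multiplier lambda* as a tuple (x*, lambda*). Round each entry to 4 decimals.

Form the Lagrangian:
  L(x, lambda) = (1/2) x^T Q x + c^T x + lambda^T (A x - b)
Stationarity (grad_x L = 0): Q x + c + A^T lambda = 0.
Primal feasibility: A x = b.

This gives the KKT block system:
  [ Q   A^T ] [ x     ]   [-c ]
  [ A    0  ] [ lambda ] = [ b ]

Solving the linear system:
  x*      = (1.3673, -1.8776)
  lambda* = (4.3061)
  f(x*)   = 16.2653

x* = (1.3673, -1.8776), lambda* = (4.3061)


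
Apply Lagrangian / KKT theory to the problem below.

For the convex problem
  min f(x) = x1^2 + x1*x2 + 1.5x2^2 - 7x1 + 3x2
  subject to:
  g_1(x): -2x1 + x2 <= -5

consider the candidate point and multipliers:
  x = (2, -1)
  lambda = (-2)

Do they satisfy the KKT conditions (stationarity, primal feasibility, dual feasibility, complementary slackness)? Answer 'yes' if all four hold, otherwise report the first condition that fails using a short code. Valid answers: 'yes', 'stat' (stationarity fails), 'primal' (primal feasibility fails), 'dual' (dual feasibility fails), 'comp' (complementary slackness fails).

Gradient of f: grad f(x) = Q x + c = (-4, 2)
Constraint values g_i(x) = a_i^T x - b_i:
  g_1((2, -1)) = 0
Stationarity residual: grad f(x) + sum_i lambda_i a_i = (0, 0)
  -> stationarity OK
Primal feasibility (all g_i <= 0): OK
Dual feasibility (all lambda_i >= 0): FAILS
Complementary slackness (lambda_i * g_i(x) = 0 for all i): OK

Verdict: the first failing condition is dual_feasibility -> dual.

dual


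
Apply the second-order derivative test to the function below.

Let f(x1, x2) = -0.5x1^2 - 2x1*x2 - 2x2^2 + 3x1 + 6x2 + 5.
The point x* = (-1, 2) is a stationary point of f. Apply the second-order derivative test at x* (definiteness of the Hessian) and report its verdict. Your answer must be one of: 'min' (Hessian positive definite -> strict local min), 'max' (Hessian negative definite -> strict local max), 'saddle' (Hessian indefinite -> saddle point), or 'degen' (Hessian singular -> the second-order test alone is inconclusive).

Compute the Hessian H = grad^2 f:
  H = [[-1, -2], [-2, -4]]
Verify stationarity: grad f(x*) = H x* + g = (0, 0).
Eigenvalues of H: -5, 0.
H has a zero eigenvalue (singular; negative semidefinite but not definite), so H is neither positive definite, negative definite, nor indefinite. The second-order test alone is inconclusive -> degen.
(Indeed, f is constant along the null direction of H through x*, so x* is not a strict local extremum.)

degen


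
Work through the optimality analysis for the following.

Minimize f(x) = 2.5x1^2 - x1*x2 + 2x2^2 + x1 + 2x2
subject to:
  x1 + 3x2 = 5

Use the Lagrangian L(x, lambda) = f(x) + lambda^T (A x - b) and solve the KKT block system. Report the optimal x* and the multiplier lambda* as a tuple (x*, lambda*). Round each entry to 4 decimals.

Form the Lagrangian:
  L(x, lambda) = (1/2) x^T Q x + c^T x + lambda^T (A x - b)
Stationarity (grad_x L = 0): Q x + c + A^T lambda = 0.
Primal feasibility: A x = b.

This gives the KKT block system:
  [ Q   A^T ] [ x     ]   [-c ]
  [ A    0  ] [ lambda ] = [ b ]

Solving the linear system:
  x*      = (0.5818, 1.4727)
  lambda* = (-2.4364)
  f(x*)   = 7.8545

x* = (0.5818, 1.4727), lambda* = (-2.4364)


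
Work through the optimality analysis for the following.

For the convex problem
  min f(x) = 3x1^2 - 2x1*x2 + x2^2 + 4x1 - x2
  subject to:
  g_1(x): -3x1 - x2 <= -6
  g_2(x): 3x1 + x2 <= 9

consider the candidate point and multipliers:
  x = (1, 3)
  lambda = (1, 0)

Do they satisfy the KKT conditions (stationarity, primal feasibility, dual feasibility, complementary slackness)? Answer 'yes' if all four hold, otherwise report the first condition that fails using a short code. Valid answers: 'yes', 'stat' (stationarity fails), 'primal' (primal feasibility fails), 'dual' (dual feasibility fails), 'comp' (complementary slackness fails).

Gradient of f: grad f(x) = Q x + c = (4, 3)
Constraint values g_i(x) = a_i^T x - b_i:
  g_1((1, 3)) = 0
  g_2((1, 3)) = -3
Stationarity residual: grad f(x) + sum_i lambda_i a_i = (1, 2)
  -> stationarity FAILS
Primal feasibility (all g_i <= 0): OK
Dual feasibility (all lambda_i >= 0): OK
Complementary slackness (lambda_i * g_i(x) = 0 for all i): OK

Verdict: the first failing condition is stationarity -> stat.

stat


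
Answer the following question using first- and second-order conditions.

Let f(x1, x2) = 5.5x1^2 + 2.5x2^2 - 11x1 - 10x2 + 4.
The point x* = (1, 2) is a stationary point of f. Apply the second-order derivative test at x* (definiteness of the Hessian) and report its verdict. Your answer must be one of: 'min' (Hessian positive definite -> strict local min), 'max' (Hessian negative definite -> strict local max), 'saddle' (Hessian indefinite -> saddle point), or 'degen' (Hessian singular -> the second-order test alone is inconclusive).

Compute the Hessian H = grad^2 f:
  H = [[11, 0], [0, 5]]
Verify stationarity: grad f(x*) = H x* + g = (0, 0).
Eigenvalues of H: 5, 11.
Both eigenvalues > 0, so H is positive definite -> x* is a strict local min.

min


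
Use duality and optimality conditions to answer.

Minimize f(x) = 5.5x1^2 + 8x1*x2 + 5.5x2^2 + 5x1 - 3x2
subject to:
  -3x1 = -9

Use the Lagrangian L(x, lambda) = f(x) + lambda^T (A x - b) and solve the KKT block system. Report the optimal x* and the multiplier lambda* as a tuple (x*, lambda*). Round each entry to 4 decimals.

Form the Lagrangian:
  L(x, lambda) = (1/2) x^T Q x + c^T x + lambda^T (A x - b)
Stationarity (grad_x L = 0): Q x + c + A^T lambda = 0.
Primal feasibility: A x = b.

This gives the KKT block system:
  [ Q   A^T ] [ x     ]   [-c ]
  [ A    0  ] [ lambda ] = [ b ]

Solving the linear system:
  x*      = (3, -1.9091)
  lambda* = (7.5758)
  f(x*)   = 44.4545

x* = (3, -1.9091), lambda* = (7.5758)


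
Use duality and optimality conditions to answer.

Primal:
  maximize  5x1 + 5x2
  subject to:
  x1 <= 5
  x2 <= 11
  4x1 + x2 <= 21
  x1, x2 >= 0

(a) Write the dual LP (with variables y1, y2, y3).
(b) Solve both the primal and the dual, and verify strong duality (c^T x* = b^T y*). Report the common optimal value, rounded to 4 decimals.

The standard primal-dual pair for 'max c^T x s.t. A x <= b, x >= 0' is:
  Dual:  min b^T y  s.t.  A^T y >= c,  y >= 0.

So the dual LP is:
  minimize  5y1 + 11y2 + 21y3
  subject to:
    y1 + 4y3 >= 5
    y2 + y3 >= 5
    y1, y2, y3 >= 0

Solving the primal: x* = (2.5, 11).
  primal value c^T x* = 67.5.
Solving the dual: y* = (0, 3.75, 1.25).
  dual value b^T y* = 67.5.
Strong duality: c^T x* = b^T y*. Confirmed.

67.5


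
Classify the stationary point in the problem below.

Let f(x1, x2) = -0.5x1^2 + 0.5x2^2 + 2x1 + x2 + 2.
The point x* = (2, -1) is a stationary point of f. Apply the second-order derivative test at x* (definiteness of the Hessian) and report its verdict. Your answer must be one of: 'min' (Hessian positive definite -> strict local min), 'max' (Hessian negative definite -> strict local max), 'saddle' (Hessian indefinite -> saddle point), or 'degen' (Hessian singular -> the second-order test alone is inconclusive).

Compute the Hessian H = grad^2 f:
  H = [[-1, 0], [0, 1]]
Verify stationarity: grad f(x*) = H x* + g = (0, 0).
Eigenvalues of H: -1, 1.
Eigenvalues have mixed signs, so H is indefinite -> x* is a saddle point.

saddle


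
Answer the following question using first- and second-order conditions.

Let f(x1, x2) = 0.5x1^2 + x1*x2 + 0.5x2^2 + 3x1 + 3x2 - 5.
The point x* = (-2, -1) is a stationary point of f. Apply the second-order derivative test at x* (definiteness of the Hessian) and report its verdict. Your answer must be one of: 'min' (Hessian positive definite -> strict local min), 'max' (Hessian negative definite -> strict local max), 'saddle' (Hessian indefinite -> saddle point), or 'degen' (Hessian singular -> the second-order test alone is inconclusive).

Compute the Hessian H = grad^2 f:
  H = [[1, 1], [1, 1]]
Verify stationarity: grad f(x*) = H x* + g = (0, 0).
Eigenvalues of H: 0, 2.
H has a zero eigenvalue (singular; positive semidefinite but not definite), so H is neither positive definite, negative definite, nor indefinite. The second-order test alone is inconclusive -> degen.
(Indeed, f is constant along the null direction of H through x*, so x* is not a strict local extremum.)

degen


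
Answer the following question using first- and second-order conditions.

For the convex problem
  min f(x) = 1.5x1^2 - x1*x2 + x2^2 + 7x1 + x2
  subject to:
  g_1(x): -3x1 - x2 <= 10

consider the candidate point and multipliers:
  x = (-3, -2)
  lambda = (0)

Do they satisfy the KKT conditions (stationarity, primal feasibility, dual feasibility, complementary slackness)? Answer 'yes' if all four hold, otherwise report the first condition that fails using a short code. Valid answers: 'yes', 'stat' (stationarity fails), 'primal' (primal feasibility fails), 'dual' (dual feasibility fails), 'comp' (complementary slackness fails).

Gradient of f: grad f(x) = Q x + c = (0, 0)
Constraint values g_i(x) = a_i^T x - b_i:
  g_1((-3, -2)) = 1
Stationarity residual: grad f(x) + sum_i lambda_i a_i = (0, 0)
  -> stationarity OK
Primal feasibility (all g_i <= 0): FAILS
Dual feasibility (all lambda_i >= 0): OK
Complementary slackness (lambda_i * g_i(x) = 0 for all i): OK

Verdict: the first failing condition is primal_feasibility -> primal.

primal


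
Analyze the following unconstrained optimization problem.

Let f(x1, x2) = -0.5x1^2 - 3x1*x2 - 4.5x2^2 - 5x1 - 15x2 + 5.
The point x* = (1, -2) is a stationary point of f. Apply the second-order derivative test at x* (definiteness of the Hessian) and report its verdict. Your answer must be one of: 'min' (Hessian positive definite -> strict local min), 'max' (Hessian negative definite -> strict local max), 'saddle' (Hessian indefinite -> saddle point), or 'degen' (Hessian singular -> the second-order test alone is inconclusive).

Compute the Hessian H = grad^2 f:
  H = [[-1, -3], [-3, -9]]
Verify stationarity: grad f(x*) = H x* + g = (0, 0).
Eigenvalues of H: -10, 0.
H has a zero eigenvalue (singular; negative semidefinite but not definite), so H is neither positive definite, negative definite, nor indefinite. The second-order test alone is inconclusive -> degen.
(Indeed, f is constant along the null direction of H through x*, so x* is not a strict local extremum.)

degen


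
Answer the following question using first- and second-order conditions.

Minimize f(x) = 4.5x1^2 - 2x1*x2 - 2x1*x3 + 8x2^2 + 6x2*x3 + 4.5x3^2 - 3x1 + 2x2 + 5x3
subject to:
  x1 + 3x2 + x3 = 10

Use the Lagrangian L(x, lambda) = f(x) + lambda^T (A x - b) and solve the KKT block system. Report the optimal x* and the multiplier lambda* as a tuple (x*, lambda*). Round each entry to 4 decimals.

Form the Lagrangian:
  L(x, lambda) = (1/2) x^T Q x + c^T x + lambda^T (A x - b)
Stationarity (grad_x L = 0): Q x + c + A^T lambda = 0.
Primal feasibility: A x = b.

This gives the KKT block system:
  [ Q   A^T ] [ x     ]   [-c ]
  [ A    0  ] [ lambda ] = [ b ]

Solving the linear system:
  x*      = (2.2636, 2.728, -0.4477)
  lambda* = (-12.8117)
  f(x*)   = 62.272

x* = (2.2636, 2.728, -0.4477), lambda* = (-12.8117)


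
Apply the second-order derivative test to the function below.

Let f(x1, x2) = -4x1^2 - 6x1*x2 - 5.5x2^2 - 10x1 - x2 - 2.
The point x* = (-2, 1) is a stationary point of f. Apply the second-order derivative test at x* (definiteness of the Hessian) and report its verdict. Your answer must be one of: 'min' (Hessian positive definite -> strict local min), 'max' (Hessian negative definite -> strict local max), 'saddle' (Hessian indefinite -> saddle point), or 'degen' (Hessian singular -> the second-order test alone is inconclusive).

Compute the Hessian H = grad^2 f:
  H = [[-8, -6], [-6, -11]]
Verify stationarity: grad f(x*) = H x* + g = (0, 0).
Eigenvalues of H: -15.6847, -3.3153.
Both eigenvalues < 0, so H is negative definite -> x* is a strict local max.

max


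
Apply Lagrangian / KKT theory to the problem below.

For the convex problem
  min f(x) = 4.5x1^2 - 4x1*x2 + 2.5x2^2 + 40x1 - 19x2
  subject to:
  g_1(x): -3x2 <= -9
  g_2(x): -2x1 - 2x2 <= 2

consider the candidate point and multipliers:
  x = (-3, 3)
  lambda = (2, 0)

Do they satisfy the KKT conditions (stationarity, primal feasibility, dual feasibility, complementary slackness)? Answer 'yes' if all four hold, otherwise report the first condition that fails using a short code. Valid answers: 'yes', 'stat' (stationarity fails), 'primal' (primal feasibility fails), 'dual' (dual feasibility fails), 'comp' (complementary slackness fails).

Gradient of f: grad f(x) = Q x + c = (1, 8)
Constraint values g_i(x) = a_i^T x - b_i:
  g_1((-3, 3)) = 0
  g_2((-3, 3)) = -2
Stationarity residual: grad f(x) + sum_i lambda_i a_i = (1, 2)
  -> stationarity FAILS
Primal feasibility (all g_i <= 0): OK
Dual feasibility (all lambda_i >= 0): OK
Complementary slackness (lambda_i * g_i(x) = 0 for all i): OK

Verdict: the first failing condition is stationarity -> stat.

stat


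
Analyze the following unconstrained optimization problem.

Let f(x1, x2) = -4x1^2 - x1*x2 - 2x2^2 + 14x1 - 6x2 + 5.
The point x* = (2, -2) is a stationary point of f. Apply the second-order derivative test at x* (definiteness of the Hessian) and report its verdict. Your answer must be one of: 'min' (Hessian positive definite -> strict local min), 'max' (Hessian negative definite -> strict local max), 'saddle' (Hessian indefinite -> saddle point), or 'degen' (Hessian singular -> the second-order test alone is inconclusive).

Compute the Hessian H = grad^2 f:
  H = [[-8, -1], [-1, -4]]
Verify stationarity: grad f(x*) = H x* + g = (0, 0).
Eigenvalues of H: -8.2361, -3.7639.
Both eigenvalues < 0, so H is negative definite -> x* is a strict local max.

max


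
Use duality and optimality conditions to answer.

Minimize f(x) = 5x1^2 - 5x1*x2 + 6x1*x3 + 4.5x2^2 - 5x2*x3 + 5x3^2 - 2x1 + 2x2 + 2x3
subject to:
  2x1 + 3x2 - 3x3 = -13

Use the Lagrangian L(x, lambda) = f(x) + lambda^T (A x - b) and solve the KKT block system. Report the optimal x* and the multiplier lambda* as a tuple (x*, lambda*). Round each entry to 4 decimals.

Form the Lagrangian:
  L(x, lambda) = (1/2) x^T Q x + c^T x + lambda^T (A x - b)
Stationarity (grad_x L = 0): Q x + c + A^T lambda = 0.
Primal feasibility: A x = b.

This gives the KKT block system:
  [ Q   A^T ] [ x     ]   [-c ]
  [ A    0  ] [ lambda ] = [ b ]

Solving the linear system:
  x*      = (-2.0564, -1.8617, 1.1007)
  lambda* = (3.3257)
  f(x*)   = 22.9121

x* = (-2.0564, -1.8617, 1.1007), lambda* = (3.3257)


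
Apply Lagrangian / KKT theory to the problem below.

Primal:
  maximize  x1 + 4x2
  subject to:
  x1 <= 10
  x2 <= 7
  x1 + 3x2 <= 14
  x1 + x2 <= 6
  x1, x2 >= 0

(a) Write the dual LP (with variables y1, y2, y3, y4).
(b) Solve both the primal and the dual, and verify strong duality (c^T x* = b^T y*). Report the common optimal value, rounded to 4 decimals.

The standard primal-dual pair for 'max c^T x s.t. A x <= b, x >= 0' is:
  Dual:  min b^T y  s.t.  A^T y >= c,  y >= 0.

So the dual LP is:
  minimize  10y1 + 7y2 + 14y3 + 6y4
  subject to:
    y1 + y3 + y4 >= 1
    y2 + 3y3 + y4 >= 4
    y1, y2, y3, y4 >= 0

Solving the primal: x* = (0, 4.6667).
  primal value c^T x* = 18.6667.
Solving the dual: y* = (0, 0, 1.3333, 0).
  dual value b^T y* = 18.6667.
Strong duality: c^T x* = b^T y*. Confirmed.

18.6667


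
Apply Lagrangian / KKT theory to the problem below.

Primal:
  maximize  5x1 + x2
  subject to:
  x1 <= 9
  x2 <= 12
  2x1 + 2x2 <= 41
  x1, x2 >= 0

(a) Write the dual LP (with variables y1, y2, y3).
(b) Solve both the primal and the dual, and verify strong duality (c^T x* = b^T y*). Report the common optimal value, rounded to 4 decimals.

The standard primal-dual pair for 'max c^T x s.t. A x <= b, x >= 0' is:
  Dual:  min b^T y  s.t.  A^T y >= c,  y >= 0.

So the dual LP is:
  minimize  9y1 + 12y2 + 41y3
  subject to:
    y1 + 2y3 >= 5
    y2 + 2y3 >= 1
    y1, y2, y3 >= 0

Solving the primal: x* = (9, 11.5).
  primal value c^T x* = 56.5.
Solving the dual: y* = (4, 0, 0.5).
  dual value b^T y* = 56.5.
Strong duality: c^T x* = b^T y*. Confirmed.

56.5


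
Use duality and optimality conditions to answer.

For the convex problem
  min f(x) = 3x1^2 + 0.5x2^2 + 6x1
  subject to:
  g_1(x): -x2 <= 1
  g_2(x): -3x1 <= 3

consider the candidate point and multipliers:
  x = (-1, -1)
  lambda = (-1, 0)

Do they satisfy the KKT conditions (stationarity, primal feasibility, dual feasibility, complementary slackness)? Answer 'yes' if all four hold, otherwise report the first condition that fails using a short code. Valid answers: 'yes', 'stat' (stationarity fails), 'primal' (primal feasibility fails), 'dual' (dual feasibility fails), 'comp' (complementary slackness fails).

Gradient of f: grad f(x) = Q x + c = (0, -1)
Constraint values g_i(x) = a_i^T x - b_i:
  g_1((-1, -1)) = 0
  g_2((-1, -1)) = 0
Stationarity residual: grad f(x) + sum_i lambda_i a_i = (0, 0)
  -> stationarity OK
Primal feasibility (all g_i <= 0): OK
Dual feasibility (all lambda_i >= 0): FAILS
Complementary slackness (lambda_i * g_i(x) = 0 for all i): OK

Verdict: the first failing condition is dual_feasibility -> dual.

dual


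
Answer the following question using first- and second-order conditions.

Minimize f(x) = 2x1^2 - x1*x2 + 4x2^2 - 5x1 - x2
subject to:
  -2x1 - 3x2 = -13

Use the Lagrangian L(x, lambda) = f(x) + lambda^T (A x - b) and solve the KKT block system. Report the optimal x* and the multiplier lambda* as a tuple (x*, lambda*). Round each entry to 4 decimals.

Form the Lagrangian:
  L(x, lambda) = (1/2) x^T Q x + c^T x + lambda^T (A x - b)
Stationarity (grad_x L = 0): Q x + c + A^T lambda = 0.
Primal feasibility: A x = b.

This gives the KKT block system:
  [ Q   A^T ] [ x     ]   [-c ]
  [ A    0  ] [ lambda ] = [ b ]

Solving the linear system:
  x*      = (3.575, 1.95)
  lambda* = (3.675)
  f(x*)   = 13.975

x* = (3.575, 1.95), lambda* = (3.675)


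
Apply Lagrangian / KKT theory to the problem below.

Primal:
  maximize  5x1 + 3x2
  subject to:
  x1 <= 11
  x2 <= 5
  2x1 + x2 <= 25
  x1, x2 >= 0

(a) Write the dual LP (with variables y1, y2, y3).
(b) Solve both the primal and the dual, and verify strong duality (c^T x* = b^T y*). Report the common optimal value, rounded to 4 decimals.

The standard primal-dual pair for 'max c^T x s.t. A x <= b, x >= 0' is:
  Dual:  min b^T y  s.t.  A^T y >= c,  y >= 0.

So the dual LP is:
  minimize  11y1 + 5y2 + 25y3
  subject to:
    y1 + 2y3 >= 5
    y2 + y3 >= 3
    y1, y2, y3 >= 0

Solving the primal: x* = (10, 5).
  primal value c^T x* = 65.
Solving the dual: y* = (0, 0.5, 2.5).
  dual value b^T y* = 65.
Strong duality: c^T x* = b^T y*. Confirmed.

65


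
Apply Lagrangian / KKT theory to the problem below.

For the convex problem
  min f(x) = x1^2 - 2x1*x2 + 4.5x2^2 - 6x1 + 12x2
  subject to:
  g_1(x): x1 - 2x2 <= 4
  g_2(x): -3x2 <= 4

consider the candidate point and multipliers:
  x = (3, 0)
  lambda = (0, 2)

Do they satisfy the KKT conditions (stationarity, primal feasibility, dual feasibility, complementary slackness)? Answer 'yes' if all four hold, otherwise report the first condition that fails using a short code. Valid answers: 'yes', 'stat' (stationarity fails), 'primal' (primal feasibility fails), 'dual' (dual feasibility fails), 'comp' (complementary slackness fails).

Gradient of f: grad f(x) = Q x + c = (0, 6)
Constraint values g_i(x) = a_i^T x - b_i:
  g_1((3, 0)) = -1
  g_2((3, 0)) = -4
Stationarity residual: grad f(x) + sum_i lambda_i a_i = (0, 0)
  -> stationarity OK
Primal feasibility (all g_i <= 0): OK
Dual feasibility (all lambda_i >= 0): OK
Complementary slackness (lambda_i * g_i(x) = 0 for all i): FAILS

Verdict: the first failing condition is complementary_slackness -> comp.

comp


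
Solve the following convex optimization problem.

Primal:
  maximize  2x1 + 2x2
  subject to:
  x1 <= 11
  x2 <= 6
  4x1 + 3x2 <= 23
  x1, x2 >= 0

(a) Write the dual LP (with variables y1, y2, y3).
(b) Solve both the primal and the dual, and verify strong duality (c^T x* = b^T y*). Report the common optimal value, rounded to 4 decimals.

The standard primal-dual pair for 'max c^T x s.t. A x <= b, x >= 0' is:
  Dual:  min b^T y  s.t.  A^T y >= c,  y >= 0.

So the dual LP is:
  minimize  11y1 + 6y2 + 23y3
  subject to:
    y1 + 4y3 >= 2
    y2 + 3y3 >= 2
    y1, y2, y3 >= 0

Solving the primal: x* = (1.25, 6).
  primal value c^T x* = 14.5.
Solving the dual: y* = (0, 0.5, 0.5).
  dual value b^T y* = 14.5.
Strong duality: c^T x* = b^T y*. Confirmed.

14.5


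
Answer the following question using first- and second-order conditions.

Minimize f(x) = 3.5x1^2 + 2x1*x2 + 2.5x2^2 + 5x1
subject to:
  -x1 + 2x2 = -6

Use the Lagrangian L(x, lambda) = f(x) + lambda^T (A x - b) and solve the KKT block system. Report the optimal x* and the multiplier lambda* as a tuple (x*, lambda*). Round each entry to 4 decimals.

Form the Lagrangian:
  L(x, lambda) = (1/2) x^T Q x + c^T x + lambda^T (A x - b)
Stationarity (grad_x L = 0): Q x + c + A^T lambda = 0.
Primal feasibility: A x = b.

This gives the KKT block system:
  [ Q   A^T ] [ x     ]   [-c ]
  [ A    0  ] [ lambda ] = [ b ]

Solving the linear system:
  x*      = (0.8293, -2.5854)
  lambda* = (5.6341)
  f(x*)   = 18.9756

x* = (0.8293, -2.5854), lambda* = (5.6341)


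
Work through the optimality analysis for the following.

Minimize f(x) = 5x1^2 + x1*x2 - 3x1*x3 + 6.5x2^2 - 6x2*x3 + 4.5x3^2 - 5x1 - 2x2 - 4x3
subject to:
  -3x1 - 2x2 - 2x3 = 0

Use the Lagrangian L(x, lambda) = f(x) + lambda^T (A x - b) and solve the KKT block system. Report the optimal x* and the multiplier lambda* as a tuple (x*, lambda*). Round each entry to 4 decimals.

Form the Lagrangian:
  L(x, lambda) = (1/2) x^T Q x + c^T x + lambda^T (A x - b)
Stationarity (grad_x L = 0): Q x + c + A^T lambda = 0.
Primal feasibility: A x = b.

This gives the KKT block system:
  [ Q   A^T ] [ x     ]   [-c ]
  [ A    0  ] [ lambda ] = [ b ]

Solving the linear system:
  x*      = (0.0301, -0.0822, 0.0372)
  lambda* = (-1.6311)
  f(x*)   = -0.0672

x* = (0.0301, -0.0822, 0.0372), lambda* = (-1.6311)


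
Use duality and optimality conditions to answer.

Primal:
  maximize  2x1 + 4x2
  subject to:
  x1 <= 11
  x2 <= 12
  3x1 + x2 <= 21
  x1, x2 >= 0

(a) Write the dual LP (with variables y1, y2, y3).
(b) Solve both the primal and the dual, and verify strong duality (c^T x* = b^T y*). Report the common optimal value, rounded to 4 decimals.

The standard primal-dual pair for 'max c^T x s.t. A x <= b, x >= 0' is:
  Dual:  min b^T y  s.t.  A^T y >= c,  y >= 0.

So the dual LP is:
  minimize  11y1 + 12y2 + 21y3
  subject to:
    y1 + 3y3 >= 2
    y2 + y3 >= 4
    y1, y2, y3 >= 0

Solving the primal: x* = (3, 12).
  primal value c^T x* = 54.
Solving the dual: y* = (0, 3.3333, 0.6667).
  dual value b^T y* = 54.
Strong duality: c^T x* = b^T y*. Confirmed.

54


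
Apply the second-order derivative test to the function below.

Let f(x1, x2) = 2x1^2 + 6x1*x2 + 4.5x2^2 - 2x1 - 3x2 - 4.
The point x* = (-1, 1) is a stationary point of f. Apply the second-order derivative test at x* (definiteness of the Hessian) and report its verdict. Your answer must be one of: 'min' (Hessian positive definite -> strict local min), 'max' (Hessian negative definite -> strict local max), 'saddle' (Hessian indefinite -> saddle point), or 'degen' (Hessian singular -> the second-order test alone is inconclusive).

Compute the Hessian H = grad^2 f:
  H = [[4, 6], [6, 9]]
Verify stationarity: grad f(x*) = H x* + g = (0, 0).
Eigenvalues of H: 0, 13.
H has a zero eigenvalue (singular; positive semidefinite but not definite), so H is neither positive definite, negative definite, nor indefinite. The second-order test alone is inconclusive -> degen.
(Indeed, f is constant along the null direction of H through x*, so x* is not a strict local extremum.)

degen


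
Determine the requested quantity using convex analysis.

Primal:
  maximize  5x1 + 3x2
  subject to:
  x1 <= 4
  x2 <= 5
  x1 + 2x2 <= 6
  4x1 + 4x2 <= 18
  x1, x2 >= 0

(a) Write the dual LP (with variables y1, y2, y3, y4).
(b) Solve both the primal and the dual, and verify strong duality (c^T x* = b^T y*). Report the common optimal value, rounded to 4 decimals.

The standard primal-dual pair for 'max c^T x s.t. A x <= b, x >= 0' is:
  Dual:  min b^T y  s.t.  A^T y >= c,  y >= 0.

So the dual LP is:
  minimize  4y1 + 5y2 + 6y3 + 18y4
  subject to:
    y1 + y3 + 4y4 >= 5
    y2 + 2y3 + 4y4 >= 3
    y1, y2, y3, y4 >= 0

Solving the primal: x* = (4, 0.5).
  primal value c^T x* = 21.5.
Solving the dual: y* = (2, 0, 0, 0.75).
  dual value b^T y* = 21.5.
Strong duality: c^T x* = b^T y*. Confirmed.

21.5


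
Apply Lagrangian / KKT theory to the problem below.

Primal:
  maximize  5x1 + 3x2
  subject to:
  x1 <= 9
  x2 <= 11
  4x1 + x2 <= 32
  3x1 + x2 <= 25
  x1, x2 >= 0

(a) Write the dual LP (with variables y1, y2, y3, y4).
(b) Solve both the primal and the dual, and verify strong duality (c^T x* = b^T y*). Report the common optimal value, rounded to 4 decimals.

The standard primal-dual pair for 'max c^T x s.t. A x <= b, x >= 0' is:
  Dual:  min b^T y  s.t.  A^T y >= c,  y >= 0.

So the dual LP is:
  minimize  9y1 + 11y2 + 32y3 + 25y4
  subject to:
    y1 + 4y3 + 3y4 >= 5
    y2 + y3 + y4 >= 3
    y1, y2, y3, y4 >= 0

Solving the primal: x* = (4.6667, 11).
  primal value c^T x* = 56.3333.
Solving the dual: y* = (0, 1.3333, 0, 1.6667).
  dual value b^T y* = 56.3333.
Strong duality: c^T x* = b^T y*. Confirmed.

56.3333


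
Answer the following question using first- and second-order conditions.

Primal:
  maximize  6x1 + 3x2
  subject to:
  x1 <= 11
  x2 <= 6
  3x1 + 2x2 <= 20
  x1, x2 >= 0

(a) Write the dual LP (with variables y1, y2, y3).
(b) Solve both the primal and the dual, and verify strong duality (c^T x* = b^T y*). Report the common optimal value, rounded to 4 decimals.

The standard primal-dual pair for 'max c^T x s.t. A x <= b, x >= 0' is:
  Dual:  min b^T y  s.t.  A^T y >= c,  y >= 0.

So the dual LP is:
  minimize  11y1 + 6y2 + 20y3
  subject to:
    y1 + 3y3 >= 6
    y2 + 2y3 >= 3
    y1, y2, y3 >= 0

Solving the primal: x* = (6.6667, 0).
  primal value c^T x* = 40.
Solving the dual: y* = (0, 0, 2).
  dual value b^T y* = 40.
Strong duality: c^T x* = b^T y*. Confirmed.

40


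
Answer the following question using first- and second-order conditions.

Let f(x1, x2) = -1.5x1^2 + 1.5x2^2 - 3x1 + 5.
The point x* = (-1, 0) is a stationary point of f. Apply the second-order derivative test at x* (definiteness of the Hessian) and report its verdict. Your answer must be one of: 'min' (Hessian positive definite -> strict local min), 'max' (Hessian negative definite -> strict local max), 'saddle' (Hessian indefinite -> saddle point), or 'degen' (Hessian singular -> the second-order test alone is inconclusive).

Compute the Hessian H = grad^2 f:
  H = [[-3, 0], [0, 3]]
Verify stationarity: grad f(x*) = H x* + g = (0, 0).
Eigenvalues of H: -3, 3.
Eigenvalues have mixed signs, so H is indefinite -> x* is a saddle point.

saddle


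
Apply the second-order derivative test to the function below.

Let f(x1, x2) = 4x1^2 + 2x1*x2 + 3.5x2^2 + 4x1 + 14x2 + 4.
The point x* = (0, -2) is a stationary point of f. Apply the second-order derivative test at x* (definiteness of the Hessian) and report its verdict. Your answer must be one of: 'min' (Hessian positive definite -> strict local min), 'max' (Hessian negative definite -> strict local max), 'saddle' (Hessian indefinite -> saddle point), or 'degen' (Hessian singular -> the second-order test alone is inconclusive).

Compute the Hessian H = grad^2 f:
  H = [[8, 2], [2, 7]]
Verify stationarity: grad f(x*) = H x* + g = (0, 0).
Eigenvalues of H: 5.4384, 9.5616.
Both eigenvalues > 0, so H is positive definite -> x* is a strict local min.

min


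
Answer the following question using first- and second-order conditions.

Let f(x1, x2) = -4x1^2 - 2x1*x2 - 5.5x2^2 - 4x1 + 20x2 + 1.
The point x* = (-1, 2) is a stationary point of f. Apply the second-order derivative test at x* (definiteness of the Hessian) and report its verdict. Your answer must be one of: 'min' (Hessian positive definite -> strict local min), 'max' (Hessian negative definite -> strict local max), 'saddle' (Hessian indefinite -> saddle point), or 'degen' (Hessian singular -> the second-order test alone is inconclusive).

Compute the Hessian H = grad^2 f:
  H = [[-8, -2], [-2, -11]]
Verify stationarity: grad f(x*) = H x* + g = (0, 0).
Eigenvalues of H: -12, -7.
Both eigenvalues < 0, so H is negative definite -> x* is a strict local max.

max


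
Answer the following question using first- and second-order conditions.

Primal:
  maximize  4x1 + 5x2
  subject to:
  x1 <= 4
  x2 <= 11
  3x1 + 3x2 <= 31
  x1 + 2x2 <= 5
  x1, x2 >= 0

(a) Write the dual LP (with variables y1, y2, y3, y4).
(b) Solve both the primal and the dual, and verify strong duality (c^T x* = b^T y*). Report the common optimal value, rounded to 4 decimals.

The standard primal-dual pair for 'max c^T x s.t. A x <= b, x >= 0' is:
  Dual:  min b^T y  s.t.  A^T y >= c,  y >= 0.

So the dual LP is:
  minimize  4y1 + 11y2 + 31y3 + 5y4
  subject to:
    y1 + 3y3 + y4 >= 4
    y2 + 3y3 + 2y4 >= 5
    y1, y2, y3, y4 >= 0

Solving the primal: x* = (4, 0.5).
  primal value c^T x* = 18.5.
Solving the dual: y* = (1.5, 0, 0, 2.5).
  dual value b^T y* = 18.5.
Strong duality: c^T x* = b^T y*. Confirmed.

18.5


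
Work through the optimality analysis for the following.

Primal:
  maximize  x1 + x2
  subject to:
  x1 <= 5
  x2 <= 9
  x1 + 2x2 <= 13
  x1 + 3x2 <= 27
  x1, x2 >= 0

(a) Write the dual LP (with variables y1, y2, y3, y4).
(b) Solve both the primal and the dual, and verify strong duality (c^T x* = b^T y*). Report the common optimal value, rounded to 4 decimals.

The standard primal-dual pair for 'max c^T x s.t. A x <= b, x >= 0' is:
  Dual:  min b^T y  s.t.  A^T y >= c,  y >= 0.

So the dual LP is:
  minimize  5y1 + 9y2 + 13y3 + 27y4
  subject to:
    y1 + y3 + y4 >= 1
    y2 + 2y3 + 3y4 >= 1
    y1, y2, y3, y4 >= 0

Solving the primal: x* = (5, 4).
  primal value c^T x* = 9.
Solving the dual: y* = (0.5, 0, 0.5, 0).
  dual value b^T y* = 9.
Strong duality: c^T x* = b^T y*. Confirmed.

9


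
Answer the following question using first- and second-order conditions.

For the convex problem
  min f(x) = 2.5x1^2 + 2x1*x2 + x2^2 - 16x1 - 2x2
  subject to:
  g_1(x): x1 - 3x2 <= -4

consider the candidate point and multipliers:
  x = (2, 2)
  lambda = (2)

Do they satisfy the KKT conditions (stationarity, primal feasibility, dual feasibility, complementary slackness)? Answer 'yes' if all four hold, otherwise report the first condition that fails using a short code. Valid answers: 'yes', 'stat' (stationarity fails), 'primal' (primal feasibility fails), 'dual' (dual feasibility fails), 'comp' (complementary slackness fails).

Gradient of f: grad f(x) = Q x + c = (-2, 6)
Constraint values g_i(x) = a_i^T x - b_i:
  g_1((2, 2)) = 0
Stationarity residual: grad f(x) + sum_i lambda_i a_i = (0, 0)
  -> stationarity OK
Primal feasibility (all g_i <= 0): OK
Dual feasibility (all lambda_i >= 0): OK
Complementary slackness (lambda_i * g_i(x) = 0 for all i): OK

Verdict: yes, KKT holds.

yes


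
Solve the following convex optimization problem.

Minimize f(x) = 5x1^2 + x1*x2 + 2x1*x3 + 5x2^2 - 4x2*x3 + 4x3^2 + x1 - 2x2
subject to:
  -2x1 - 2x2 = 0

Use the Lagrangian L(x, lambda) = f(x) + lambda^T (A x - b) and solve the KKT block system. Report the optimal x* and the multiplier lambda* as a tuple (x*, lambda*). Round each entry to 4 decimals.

Form the Lagrangian:
  L(x, lambda) = (1/2) x^T Q x + c^T x + lambda^T (A x - b)
Stationarity (grad_x L = 0): Q x + c + A^T lambda = 0.
Primal feasibility: A x = b.

This gives the KKT block system:
  [ Q   A^T ] [ x     ]   [-c ]
  [ A    0  ] [ lambda ] = [ b ]

Solving the linear system:
  x*      = (-0.2222, 0.2222, 0.1667)
  lambda* = (-0.3333)
  f(x*)   = -0.3333

x* = (-0.2222, 0.2222, 0.1667), lambda* = (-0.3333)


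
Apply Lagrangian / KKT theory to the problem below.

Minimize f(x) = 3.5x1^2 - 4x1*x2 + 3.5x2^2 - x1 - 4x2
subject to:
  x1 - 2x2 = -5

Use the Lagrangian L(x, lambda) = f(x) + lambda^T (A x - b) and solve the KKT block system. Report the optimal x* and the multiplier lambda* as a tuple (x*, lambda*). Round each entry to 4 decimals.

Form the Lagrangian:
  L(x, lambda) = (1/2) x^T Q x + c^T x + lambda^T (A x - b)
Stationarity (grad_x L = 0): Q x + c + A^T lambda = 0.
Primal feasibility: A x = b.

This gives the KKT block system:
  [ Q   A^T ] [ x     ]   [-c ]
  [ A    0  ] [ lambda ] = [ b ]

Solving the linear system:
  x*      = (0.8947, 2.9474)
  lambda* = (6.5263)
  f(x*)   = 9.9737

x* = (0.8947, 2.9474), lambda* = (6.5263)


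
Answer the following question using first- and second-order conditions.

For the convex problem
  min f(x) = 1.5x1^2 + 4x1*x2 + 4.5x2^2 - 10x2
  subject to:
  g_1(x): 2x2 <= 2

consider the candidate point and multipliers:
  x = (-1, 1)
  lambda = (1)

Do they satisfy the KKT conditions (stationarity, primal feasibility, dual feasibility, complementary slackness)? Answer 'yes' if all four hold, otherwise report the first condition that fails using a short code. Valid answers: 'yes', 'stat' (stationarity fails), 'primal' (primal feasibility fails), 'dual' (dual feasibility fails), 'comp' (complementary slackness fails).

Gradient of f: grad f(x) = Q x + c = (1, -5)
Constraint values g_i(x) = a_i^T x - b_i:
  g_1((-1, 1)) = 0
Stationarity residual: grad f(x) + sum_i lambda_i a_i = (1, -3)
  -> stationarity FAILS
Primal feasibility (all g_i <= 0): OK
Dual feasibility (all lambda_i >= 0): OK
Complementary slackness (lambda_i * g_i(x) = 0 for all i): OK

Verdict: the first failing condition is stationarity -> stat.

stat
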